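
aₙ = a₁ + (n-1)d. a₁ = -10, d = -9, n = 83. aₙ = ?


aₙ = a₁ + (n-1)d
= -10 + (83-1)×-9
= -10 - 738
= -748

a_83 = -748


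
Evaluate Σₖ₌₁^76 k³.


n(n+1)/2 = 76×77/2 = 2926
Σk³ = 2926² = 8561476

Σk³ = 8561476


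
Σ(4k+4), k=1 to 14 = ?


Σ(4k+4) = 4·Σk + 4·n
= 4·105 + 4·14
= 420 + 56 = 476

Σ = 476


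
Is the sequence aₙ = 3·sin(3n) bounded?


For all n, -1 ≤ sin(3n) ≤ 1, so -3 ≤ 3·sin(3n) ≤ 3
Lower bound: -3, Upper bound: 3
The sequence IS bounded

Bounded (-3 ≤ aₙ ≤ 3)


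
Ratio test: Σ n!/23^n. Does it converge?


aₙ = n!/23^n
a_{n+1}/aₙ = (n+1)!/23^(n+1) × 23^n/n!
= (n+1)/23
L = lim(n→∞) (n+1)/23 = ∞
L > 1 → series DIVERGES

Diverges (ratio test: L = ∞ > 1)


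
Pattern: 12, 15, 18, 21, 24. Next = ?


Pattern: arithmetic (d=3)
Terms: 12, 15, 18, 21, 24
Next term = 27

Next term = 27


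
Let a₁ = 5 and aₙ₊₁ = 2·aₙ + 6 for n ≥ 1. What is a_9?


Computing step by step:
a_1 = 5
a_2 = 16
a_3 = 38
a_4 = 82
a_5 = 170
a_6 = 346
a_7 = 698
a_8 = 1402
a_9 = 2810


a_9 = 2810


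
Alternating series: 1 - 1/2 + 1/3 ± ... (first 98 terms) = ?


S = 1 - 1/2 + 1/3 - 1/4 + 1/5 - 1/6 + 1/7 - 1/8 ± ...
= 0.6881
(Full series converges to +ln(2) ≈ +0.6931)

S_98 = 0.6881


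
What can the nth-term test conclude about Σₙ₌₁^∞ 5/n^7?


lim(n→∞) 5/n^7 = 0
lim aₙ = 0 → nth-term test is INCONCLUSIVE
(Need other tests; this is actually a convergent p-series with p=7 > 1)

Inconclusive (lim aₙ = 0; need another test)


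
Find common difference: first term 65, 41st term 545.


d = (aₙ - a₁)/(n-1)
= (545 - 65)/(41-1)
= 480/40 = 12

d = 12


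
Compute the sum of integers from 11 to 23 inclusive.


Σₖ₌11^23 k = Σₖ₌₁^23 k − Σₖ₌₁^10 k
= 23·24/2 − 10·11/2
= 276 − 55 = 221

Σk = 221


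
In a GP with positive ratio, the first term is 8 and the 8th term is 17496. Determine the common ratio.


r^(n-1) = aₙ/a₁
r^7 = 17496/8 = 2187
r = 2187^(1/7)
= 3

r = 3


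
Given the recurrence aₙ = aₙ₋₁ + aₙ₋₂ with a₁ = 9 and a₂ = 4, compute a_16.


Computing iteratively: 9, 4, 13, 17, 30, 47, 77, 124, 201, 325, 526, 851, ...
a_16 = 5833

a_16 = 5833


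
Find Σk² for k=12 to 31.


Σₖ₌12^31 k² = Σₖ₌₁^31 k² − Σₖ₌₁^11 k²
= 31·32·63/6 − 11·12·23/6
= 10416 − 506 = 9910

Σk² = 9910


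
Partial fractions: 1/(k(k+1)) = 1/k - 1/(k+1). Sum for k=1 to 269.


1/(k(k+1)) = 1/k - 1/(k+1) (partial fractions)
Telescoping: Σ = 1 - 1/270 = 269/270

Sum = 269/270


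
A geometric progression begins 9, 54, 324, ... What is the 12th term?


aₙ = a₁·r^(n-1)
= 9×6^11
= 9×362797056
= 3265173504

a_12 = 3265173504


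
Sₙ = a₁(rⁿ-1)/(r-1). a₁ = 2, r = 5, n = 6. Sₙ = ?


Sₙ = 2×(5^6 - 1)/(5 - 1)
= 2×(15625 - 1)/4
= 2×15624/4
= 7812

S_6 = 7812


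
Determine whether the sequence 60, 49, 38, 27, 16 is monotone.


Differences: -11, -11, -11, -11
All differences < 0 → strictly DECREASING

Monotonically decreasing


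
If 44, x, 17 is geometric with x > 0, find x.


GM = √(44×17) = √748 = 27.3496

GM = 27.3496


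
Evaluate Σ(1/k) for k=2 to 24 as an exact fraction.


Σₖ₌2^24 1/k = 1/2 + 1/3 + 1/4 + ... + 1/24
= 990874363/356948592
≈ 2.776

Sum = 990874363/356948592 ≈ 2.776


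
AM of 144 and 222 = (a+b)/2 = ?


AM = (144 + 222)/2 = 366/2 = 183

AM = 183


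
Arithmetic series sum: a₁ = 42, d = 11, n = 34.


aₙ = 42 + (34-1)×11 = 405
Sₙ = n(a₁+aₙ)/2 = 34×(42+405)/2
= 34×447/2 = 7599

S_34 = 7599


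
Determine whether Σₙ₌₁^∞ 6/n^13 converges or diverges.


p-series test: Σ c/n^p converges if p > 1, diverges if p ≤ 1 (constant c > 0 doesn't affect convergence).
p = 13
13 > 1 → CONVERGES

Converges (p = 13 > 1)


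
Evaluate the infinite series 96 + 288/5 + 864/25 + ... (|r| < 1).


S∞ = a₁/(1-r) = 96/(1 - 3/5)
= 96/(2/5)
= 240

S∞ = 240


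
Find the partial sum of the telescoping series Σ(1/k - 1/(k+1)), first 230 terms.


Telescoping: adjacent terms cancel.
= 1/1 - 1/231
= 1 - 1/231 = 230/231

Sum = 230/231


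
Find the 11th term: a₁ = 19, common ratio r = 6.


aₙ = a₁·r^(n-1)
= 19×6^10
= 19×60466176
= 1148857344

a_11 = 1148857344


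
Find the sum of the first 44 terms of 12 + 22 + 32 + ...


aₙ = 12 + (44-1)×10 = 442
Sₙ = n(a₁+aₙ)/2 = 44×(12+442)/2
= 44×454/2 = 9988

S_44 = 9988


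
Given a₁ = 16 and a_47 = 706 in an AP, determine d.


d = (aₙ - a₁)/(n-1)
= (706 - 16)/(47-1)
= 690/46 = 15

d = 15


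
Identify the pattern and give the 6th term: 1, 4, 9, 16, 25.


Pattern: perfect squares: n²
Terms: 1, 4, 9, 16, 25
Next term = 36

Next term = 36


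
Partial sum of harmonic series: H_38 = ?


H_38 = 1/1 + 1/2 + 1/3 + ... + 1/38
= 2053580969474233/485721041551200
≈ 4.2279

H_38 = 2053580969474233/485721041551200 ≈ 4.2279


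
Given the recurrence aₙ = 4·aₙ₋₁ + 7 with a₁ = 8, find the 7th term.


Computing step by step:
a_1 = 8
a_2 = 39
a_3 = 163
a_4 = 659
a_5 = 2643
a_6 = 10579
a_7 = 42323


a_7 = 42323


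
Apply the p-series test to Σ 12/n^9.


p-series test: Σ c/n^p converges if p > 1, diverges if p ≤ 1 (constant c > 0 doesn't affect convergence).
p = 9
9 > 1 → CONVERGES

Converges (p = 9 > 1)


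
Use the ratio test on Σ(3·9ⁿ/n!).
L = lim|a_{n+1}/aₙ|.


aₙ = 3·9^n/n!
a_{n+1}/aₙ = 9^(n+1)/(n+1)! × n!/9^n  (constant 3 cancels)
= 9/(n+1)
L = lim(n→∞) 9/(n+1) = 0
L < 1 → series CONVERGES

Converges (ratio test: L = 0 < 1)


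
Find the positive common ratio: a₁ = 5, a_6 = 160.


r^(n-1) = aₙ/a₁
r^5 = 160/5 = 32
r = 32^(1/5)
= 2

r = 2


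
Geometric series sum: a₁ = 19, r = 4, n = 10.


Sₙ = 19×(4^10 - 1)/(4 - 1)
= 19×(1048576 - 1)/3
= 19×1048575/3
= 6640975

S_10 = 6640975


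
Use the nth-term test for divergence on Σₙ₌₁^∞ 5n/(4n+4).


lim(n→∞) 5n/(4n+4) = 5/4 = 5/4  (divide numerator and denominator by n)
lim aₙ = 5/4 ≠ 0 → series DIVERGES

Diverges (lim aₙ = 5/4 ≠ 0)


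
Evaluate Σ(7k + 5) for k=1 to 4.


Σ(7k+5) = 7·Σk + 5·n
= 7·10 + 5·4
= 70 + 20 = 90

Σ = 90


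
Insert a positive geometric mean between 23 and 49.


GM = √(23×49) = √1127 = 33.5708

GM = 33.5708


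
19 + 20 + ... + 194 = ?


Σₖ₌19^194 k = Σₖ₌₁^194 k − Σₖ₌₁^18 k
= 194·195/2 − 18·19/2
= 18915 − 171 = 18744

Σk = 18744


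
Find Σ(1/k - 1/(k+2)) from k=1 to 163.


Telescoping with gap 2: two head and two tail terms survive.
= (1 + 1/2) - (1/164 + 1/165)
= 3/2 - 1/164 - 1/165 = 40261/27060

Sum = 40261/27060


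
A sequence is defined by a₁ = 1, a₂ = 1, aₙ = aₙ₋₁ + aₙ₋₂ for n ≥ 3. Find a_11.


Computing iteratively: 1, 1, 2, 3, 5, 8, 13, 21, 34, 55, 89
a_11 = 89

a_11 = 89


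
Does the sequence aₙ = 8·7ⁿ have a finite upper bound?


aₙ = 8·7ⁿ → as n→∞, aₙ→∞ (since base 7 > 1)
No finite upper bound exists
The sequence is UNBOUNDED

Unbounded (aₙ → ∞ as n → ∞)


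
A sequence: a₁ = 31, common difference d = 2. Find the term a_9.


aₙ = a₁ + (n-1)d
= 31 + (9-1)×2
= 31 + 16
= 47

a_9 = 47


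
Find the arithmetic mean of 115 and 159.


AM = (115 + 159)/2 = 274/2 = 137

AM = 137


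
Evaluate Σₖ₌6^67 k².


Σₖ₌6^67 k² = Σₖ₌₁^67 k² − Σₖ₌₁^5 k²
= 67·68·135/6 − 5·6·11/6
= 102510 − 55 = 102455

Σk² = 102455


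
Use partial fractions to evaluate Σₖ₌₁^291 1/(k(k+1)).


1/(k(k+1)) = 1/k - 1/(k+1) (partial fractions)
Telescoping: Σ = 1 - 1/292 = 291/292

Sum = 291/292


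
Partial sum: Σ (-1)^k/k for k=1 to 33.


S = -1 + 1/2 - 1/3 + 1/4 - 1/5 + 1/6 - 1/7 + 1/8 ± ...
= -0.7081
(Full series converges to -ln(2) ≈ -0.6931)

S_33 = -0.7081


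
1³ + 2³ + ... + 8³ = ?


n(n+1)/2 = 8×9/2 = 36
Σk³ = 36² = 1296

Σk³ = 1296


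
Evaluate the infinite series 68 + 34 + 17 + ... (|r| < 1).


S∞ = a₁/(1-r) = 68/(1 - 1/2)
= 68/(1/2)
= 136

S∞ = 136


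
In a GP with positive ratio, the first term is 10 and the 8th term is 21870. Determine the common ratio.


r^(n-1) = aₙ/a₁
r^7 = 21870/10 = 2187
r = 2187^(1/7)
= 3

r = 3


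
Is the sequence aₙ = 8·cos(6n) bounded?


For all n, -1 ≤ cos(6n) ≤ 1, so -8 ≤ 8·cos(6n) ≤ 8
Lower bound: -8, Upper bound: 8
The sequence IS bounded

Bounded (-8 ≤ aₙ ≤ 8)


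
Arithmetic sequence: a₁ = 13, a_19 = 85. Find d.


d = (aₙ - a₁)/(n-1)
= (85 - 13)/(19-1)
= 72/18 = 4

d = 4


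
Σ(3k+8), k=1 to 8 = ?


Σ(3k+8) = 3·Σk + 8·n
= 3·36 + 8·8
= 108 + 64 = 172

Σ = 172


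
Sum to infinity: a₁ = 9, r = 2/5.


S∞ = a₁/(1-r) = 9/(1 - 2/5)
= 9/(3/5)
= 15

S∞ = 15


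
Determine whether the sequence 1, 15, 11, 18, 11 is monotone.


Differences: 14, -4, 7, -7
Difference at position 1 is +14 (> 0) but position 2 is -4 (< 0) — sequence both rises and falls
→ NOT monotonic

Not monotonic


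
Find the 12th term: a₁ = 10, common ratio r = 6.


aₙ = a₁·r^(n-1)
= 10×6^11
= 10×362797056
= 3627970560

a_12 = 3627970560


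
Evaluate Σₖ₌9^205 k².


Σₖ₌9^205 k² = Σₖ₌₁^205 k² − Σₖ₌₁^8 k²
= 205·206·411/6 − 8·9·17/6
= 2892755 − 204 = 2892551

Σk² = 2892551


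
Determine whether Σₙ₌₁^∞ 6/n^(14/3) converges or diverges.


p-series test: Σ c/n^p converges if p > 1, diverges if p ≤ 1 (constant c > 0 doesn't affect convergence).
p = 14/3
14/3 > 1 → CONVERGES

Converges (p = 14/3 > 1)


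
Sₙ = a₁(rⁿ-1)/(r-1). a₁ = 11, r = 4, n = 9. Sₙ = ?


Sₙ = 11×(4^9 - 1)/(4 - 1)
= 11×(262144 - 1)/3
= 11×262143/3
= 961191

S_9 = 961191


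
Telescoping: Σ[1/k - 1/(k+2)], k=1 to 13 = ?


Telescoping with gap 2: two head and two tail terms survive.
= (1 + 1/2) - (1/14 + 1/15)
= 3/2 - 1/14 - 1/15 = 143/105

Sum = 143/105


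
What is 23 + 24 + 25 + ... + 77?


Σₖ₌23^77 k = Σₖ₌₁^77 k − Σₖ₌₁^22 k
= 77·78/2 − 22·23/2
= 3003 − 253 = 2750

Σk = 2750


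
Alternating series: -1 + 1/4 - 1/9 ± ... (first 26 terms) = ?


S = -1 + 1/4 - 1/9 + 1/16 - 1/25 + 1/36 - 1/49 + 1/64 ± ...
= -0.8218
(Full series converges to -π²/12 ≈ -0.8225)

S_26 = -0.8218


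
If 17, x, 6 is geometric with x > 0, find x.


GM = √(17×6) = √102 = 10.0995

GM = 10.0995


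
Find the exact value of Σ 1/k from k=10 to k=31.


Σₖ₌10^31 1/k = 1/10 + 1/11 + 1/12 + ... + 1/31
= 86517723849247/72201776446800
≈ 1.1983

Sum = 86517723849247/72201776446800 ≈ 1.1983


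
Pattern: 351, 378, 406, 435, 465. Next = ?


Pattern: triangular numbers: n(n+1)/2
Terms: 351, 378, 406, 435, 465
Next term = 496

Next term = 496


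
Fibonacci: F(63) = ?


Fibonacci sequence: 1, 1, 2, 3, 5, 8, 13, 21, 34, 55, 89, ...
F(63) = 6557470319842

F(63) = 6557470319842


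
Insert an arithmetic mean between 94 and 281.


AM = (94 + 281)/2 = 375/2 = 187.5

AM = 187.5


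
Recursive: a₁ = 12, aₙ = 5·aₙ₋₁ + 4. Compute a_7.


Computing step by step:
a_1 = 12
a_2 = 64
a_3 = 324
a_4 = 1624
a_5 = 8124
a_6 = 40624
a_7 = 203124


a_7 = 203124


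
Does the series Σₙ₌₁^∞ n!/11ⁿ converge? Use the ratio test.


aₙ = n!/11^n
a_{n+1}/aₙ = (n+1)!/11^(n+1) × 11^n/n!
= (n+1)/11
L = lim(n→∞) (n+1)/11 = ∞
L > 1 → series DIVERGES

Diverges (ratio test: L = ∞ > 1)


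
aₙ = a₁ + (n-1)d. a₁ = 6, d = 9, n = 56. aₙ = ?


aₙ = a₁ + (n-1)d
= 6 + (56-1)×9
= 6 + 495
= 501

a_56 = 501


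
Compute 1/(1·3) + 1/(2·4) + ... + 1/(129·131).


1/(k(k+2)) = (1/2)·(1/k - 1/(k+2)) (partial fractions)
Telescoping: Σ = (1/2)·(1 + 1/2 - 1/130 - 1/131) = 6321/8515

Sum = 6321/8515


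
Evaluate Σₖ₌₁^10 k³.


n(n+1)/2 = 10×11/2 = 55
Σk³ = 55² = 3025

Σk³ = 3025


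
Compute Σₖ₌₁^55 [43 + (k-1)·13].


aₙ = 43 + (55-1)×13 = 745
Sₙ = n(a₁+aₙ)/2 = 55×(43+745)/2
= 55×788/2 = 21670

S_55 = 21670


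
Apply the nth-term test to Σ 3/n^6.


lim(n→∞) 3/n^6 = 0
lim aₙ = 0 → nth-term test is INCONCLUSIVE
(Need other tests; this is actually a convergent p-series with p=6 > 1)

Inconclusive (lim aₙ = 0; need another test)


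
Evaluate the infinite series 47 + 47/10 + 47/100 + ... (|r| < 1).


S∞ = a₁/(1-r) = 47/(1 - 1/10)
= 47/(9/10)
= 470/9

S∞ = 470/9


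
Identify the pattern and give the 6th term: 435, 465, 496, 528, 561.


Pattern: triangular numbers: n(n+1)/2
Terms: 435, 465, 496, 528, 561
Next term = 595

Next term = 595


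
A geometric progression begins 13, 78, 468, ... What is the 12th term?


aₙ = a₁·r^(n-1)
= 13×6^11
= 13×362797056
= 4716361728

a_12 = 4716361728


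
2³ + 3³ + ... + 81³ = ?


Σₖ₌2^81 k³ = [81·82/2]² − [1·2/2]²
= 11029041 − 1 = 11029040

Σk³ = 11029040


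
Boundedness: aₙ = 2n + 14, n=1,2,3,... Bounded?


aₙ = 2n + 14 → as n→∞, aₙ→∞
No finite upper bound exists
The sequence is UNBOUNDED

Unbounded (aₙ → ∞ as n → ∞)


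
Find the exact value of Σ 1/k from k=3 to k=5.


Σₖ₌3^5 1/k = 1/3 + 1/4 + 1/5
= 47/60
≈ 0.7833

Sum = 47/60 ≈ 0.7833


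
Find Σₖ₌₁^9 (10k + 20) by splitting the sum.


Σ(10k+20) = 10·Σk + 20·n
= 10·45 + 20·9
= 450 + 180 = 630

Σ = 630


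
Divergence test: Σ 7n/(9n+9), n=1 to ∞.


lim(n→∞) 7n/(9n+9) = 7/9 = 7/9  (divide numerator and denominator by n)
lim aₙ = 7/9 ≠ 0 → series DIVERGES

Diverges (lim aₙ = 7/9 ≠ 0)


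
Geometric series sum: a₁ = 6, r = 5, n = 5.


Sₙ = 6×(5^5 - 1)/(5 - 1)
= 6×(3125 - 1)/4
= 6×3124/4
= 4686

S_5 = 4686


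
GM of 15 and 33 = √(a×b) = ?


GM = √(15×33) = √495 = 22.2486

GM = 22.2486


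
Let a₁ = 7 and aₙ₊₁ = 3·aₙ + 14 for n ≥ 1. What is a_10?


Computing step by step:
a_1 = 7
a_2 = 35
a_3 = 119
a_4 = 371
a_5 = 1127
a_6 = 3395
a_7 = 10199
a_8 = 30611
a_9 = 91847
a_10 = 275555


a_10 = 275555


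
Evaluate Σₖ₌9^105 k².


Σₖ₌9^105 k² = Σₖ₌₁^105 k² − Σₖ₌₁^8 k²
= 105·106·211/6 − 8·9·17/6
= 391405 − 204 = 391201

Σk² = 391201


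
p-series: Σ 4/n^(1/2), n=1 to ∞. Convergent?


p-series test: Σ c/n^p converges if p > 1, diverges if p ≤ 1 (constant c > 0 doesn't affect convergence).
p = 1/2
1/2 ≤ 1 → DIVERGES

Diverges (p = 1/2 ≤ 1)


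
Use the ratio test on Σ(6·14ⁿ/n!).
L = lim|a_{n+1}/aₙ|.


aₙ = 6·14^n/n!
a_{n+1}/aₙ = 14^(n+1)/(n+1)! × n!/14^n  (constant 6 cancels)
= 14/(n+1)
L = lim(n→∞) 14/(n+1) = 0
L < 1 → series CONVERGES

Converges (ratio test: L = 0 < 1)


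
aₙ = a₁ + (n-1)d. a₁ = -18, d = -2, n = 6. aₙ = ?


aₙ = a₁ + (n-1)d
= -18 + (6-1)×-2
= -18 - 10
= -28

a_6 = -28


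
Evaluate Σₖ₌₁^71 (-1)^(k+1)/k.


S = 1 - 1/2 + 1/3 - 1/4 + 1/5 - 1/6 + 1/7 - 1/8 ± ...
= 0.7001
(Full series converges to +ln(2) ≈ +0.6931)

S_71 = 0.7001


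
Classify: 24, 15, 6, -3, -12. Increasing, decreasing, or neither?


Differences: -9, -9, -9, -9
All differences < 0 → strictly DECREASING

Monotonically decreasing


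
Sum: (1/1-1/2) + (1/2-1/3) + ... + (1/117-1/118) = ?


Telescoping: adjacent terms cancel.
= 1/1 - 1/118
= 1 - 1/118 = 117/118

Sum = 117/118


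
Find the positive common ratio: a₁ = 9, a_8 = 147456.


r^(n-1) = aₙ/a₁
r^7 = 147456/9 = 16384
r = 16384^(1/7)
= 4

r = 4


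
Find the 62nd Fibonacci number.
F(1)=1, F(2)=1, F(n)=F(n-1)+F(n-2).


Fibonacci sequence: 1, 1, 2, 3, 5, 8, 13, 21, 34, 55, 89, ...
F(62) = 4052739537881

F(62) = 4052739537881


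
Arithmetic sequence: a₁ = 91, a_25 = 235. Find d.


d = (aₙ - a₁)/(n-1)
= (235 - 91)/(25-1)
= 144/24 = 6

d = 6


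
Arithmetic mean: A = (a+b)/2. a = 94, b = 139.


AM = (94 + 139)/2 = 233/2 = 116.5

AM = 116.5


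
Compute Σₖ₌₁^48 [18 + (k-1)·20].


aₙ = 18 + (48-1)×20 = 958
Sₙ = n(a₁+aₙ)/2 = 48×(18+958)/2
= 48×976/2 = 23424

S_48 = 23424


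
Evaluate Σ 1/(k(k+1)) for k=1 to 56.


1/(k(k+1)) = 1/k - 1/(k+1) (partial fractions)
Telescoping: Σ = 1 - 1/57 = 56/57

Sum = 56/57


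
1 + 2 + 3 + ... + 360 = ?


n(n+1)/2 = 360×361/2 = 129960/2 = 64980

Σk = 64980


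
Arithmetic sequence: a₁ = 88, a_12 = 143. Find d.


d = (aₙ - a₁)/(n-1)
= (143 - 88)/(12-1)
= 55/11 = 5

d = 5


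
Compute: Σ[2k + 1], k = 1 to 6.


Σ(2k+1) = 2·Σk + 1·n
= 2·21 + 1·6
= 42 + 6 = 48

Σ = 48


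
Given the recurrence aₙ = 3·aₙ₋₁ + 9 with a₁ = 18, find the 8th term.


Computing step by step:
a_1 = 18
a_2 = 63
a_3 = 198
a_4 = 603
a_5 = 1818
a_6 = 5463
a_7 = 16398
a_8 = 49203


a_8 = 49203


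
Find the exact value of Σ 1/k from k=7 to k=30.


Σₖ₌7^30 1/k = 1/7 + 1/8 + 1/9 + ... + 1/30
= 3598413401287/2329089562800
≈ 1.545

Sum = 3598413401287/2329089562800 ≈ 1.545


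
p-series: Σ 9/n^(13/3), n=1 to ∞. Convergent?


p-series test: Σ c/n^p converges if p > 1, diverges if p ≤ 1 (constant c > 0 doesn't affect convergence).
p = 13/3
13/3 > 1 → CONVERGES

Converges (p = 13/3 > 1)


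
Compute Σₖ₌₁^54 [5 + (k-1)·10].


aₙ = 5 + (54-1)×10 = 535
Sₙ = n(a₁+aₙ)/2 = 54×(5+535)/2
= 54×540/2 = 14580

S_54 = 14580


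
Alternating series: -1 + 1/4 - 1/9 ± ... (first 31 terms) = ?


S = -1 + 1/4 - 1/9 + 1/16 - 1/25 + 1/36 - 1/49 + 1/64 ± ...
= -0.823
(Full series converges to -π²/12 ≈ -0.8225)

S_31 = -0.823


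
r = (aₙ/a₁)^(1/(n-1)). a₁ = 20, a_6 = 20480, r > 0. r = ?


r^(n-1) = aₙ/a₁
r^5 = 20480/20 = 1024
r = 1024^(1/5)
= 4

r = 4


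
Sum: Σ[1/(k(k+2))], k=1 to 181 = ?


1/(k(k+2)) = (1/2)·(1/k - 1/(k+2)) (partial fractions)
Telescoping: Σ = (1/2)·(1 + 1/2 - 1/182 - 1/183) = 24797/33306

Sum = 24797/33306


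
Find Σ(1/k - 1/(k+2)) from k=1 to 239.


Telescoping with gap 2: two head and two tail terms survive.
= (1 + 1/2) - (1/240 + 1/241)
= 3/2 - 1/240 - 1/241 = 86279/57840

Sum = 86279/57840


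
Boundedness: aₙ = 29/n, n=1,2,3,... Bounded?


a₁ = 29, a₂ = 29/2, a₃ = 29/3, ...
0 < aₙ ≤ 29 for all n ≥ 1
Lower bound: 0, Upper bound: 29
The sequence IS bounded

Bounded (0 < aₙ ≤ 29)


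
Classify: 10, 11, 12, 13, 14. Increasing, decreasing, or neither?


Differences: 1, 1, 1, 1
All differences > 0 → strictly INCREASING

Monotonically increasing


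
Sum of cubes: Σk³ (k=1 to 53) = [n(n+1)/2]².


n(n+1)/2 = 53×54/2 = 1431
Σk³ = 1431² = 2047761

Σk³ = 2047761


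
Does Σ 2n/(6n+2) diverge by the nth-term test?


lim(n→∞) 2n/(6n+2) = 2/6 = 1/3  (divide numerator and denominator by n)
lim aₙ = 1/3 ≠ 0 → series DIVERGES

Diverges (lim aₙ = 1/3 ≠ 0)


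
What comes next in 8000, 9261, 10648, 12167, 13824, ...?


Pattern: perfect cubes: n³
Terms: 8000, 9261, 10648, 12167, 13824
Next term = 15625

Next term = 15625


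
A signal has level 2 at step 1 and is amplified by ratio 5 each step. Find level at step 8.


aₙ = a₁·r^(n-1)
= 2×5^7
= 2×78125
= 156250

a_8 = 156250


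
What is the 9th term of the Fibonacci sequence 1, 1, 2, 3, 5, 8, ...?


Fibonacci sequence: 1, 1, 2, 3, 5, 8, 13, 21, 34
F(9) = 34

F(9) = 34


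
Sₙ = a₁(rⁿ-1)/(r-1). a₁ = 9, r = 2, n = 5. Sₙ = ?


Sₙ = 9×(2^5 - 1)/(2 - 1)
= 9×(32 - 1)/1
= 9×31/1
= 279

S_5 = 279


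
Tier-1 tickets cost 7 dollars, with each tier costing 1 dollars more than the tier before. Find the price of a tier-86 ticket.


aₙ = a₁ + (n-1)d
= 7 + (86-1)×1
= 7 + 85
= 92

a_86 = 92


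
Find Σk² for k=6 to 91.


Σₖ₌6^91 k² = Σₖ₌₁^91 k² − Σₖ₌₁^5 k²
= 91·92·183/6 − 5·6·11/6
= 255346 − 55 = 255291

Σk² = 255291


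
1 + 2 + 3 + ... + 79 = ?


n(n+1)/2 = 79×80/2 = 6320/2 = 3160

Σk = 3160


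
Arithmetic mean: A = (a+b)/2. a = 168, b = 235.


AM = (168 + 235)/2 = 403/2 = 201.5

AM = 201.5


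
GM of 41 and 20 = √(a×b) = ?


GM = √(41×20) = √820 = 28.6356

GM = 28.6356


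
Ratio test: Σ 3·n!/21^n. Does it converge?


aₙ = 3·n!/21^n
a_{n+1}/aₙ = (n+1)!/21^(n+1) × 21^n/n!  (constant 3 cancels)
= (n+1)/21
L = lim(n→∞) (n+1)/21 = ∞
L > 1 → series DIVERGES

Diverges (ratio test: L = ∞ > 1)


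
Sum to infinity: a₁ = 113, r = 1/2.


S∞ = a₁/(1-r) = 113/(1 - 1/2)
= 113/(1/2)
= 226

S∞ = 226


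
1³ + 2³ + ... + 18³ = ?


n(n+1)/2 = 18×19/2 = 171
Σk³ = 171² = 29241

Σk³ = 29241


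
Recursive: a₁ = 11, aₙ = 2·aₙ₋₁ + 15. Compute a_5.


Computing step by step:
a_1 = 11
a_2 = 37
a_3 = 89
a_4 = 193
a_5 = 401


a_5 = 401


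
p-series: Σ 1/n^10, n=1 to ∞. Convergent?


p-series test: Σ c/n^p converges if p > 1, diverges if p ≤ 1 (constant c > 0 doesn't affect convergence).
p = 10
10 > 1 → CONVERGES

Converges (p = 10 > 1)


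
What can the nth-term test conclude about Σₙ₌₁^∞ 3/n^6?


lim(n→∞) 3/n^6 = 0
lim aₙ = 0 → nth-term test is INCONCLUSIVE
(Need other tests; this is actually a convergent p-series with p=6 > 1)

Inconclusive (lim aₙ = 0; need another test)


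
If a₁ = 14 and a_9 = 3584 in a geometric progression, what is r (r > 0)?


r^(n-1) = aₙ/a₁
r^8 = 3584/14 = 256
r = 256^(1/8)
= ±2; taking r > 0 gives r = 2

r = 2


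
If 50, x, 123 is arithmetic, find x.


AM = (50 + 123)/2 = 173/2 = 86.5

AM = 86.5


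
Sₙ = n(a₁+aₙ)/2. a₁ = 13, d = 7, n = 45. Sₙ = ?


aₙ = 13 + (45-1)×7 = 321
Sₙ = n(a₁+aₙ)/2 = 45×(13+321)/2
= 45×334/2 = 7515

S_45 = 7515


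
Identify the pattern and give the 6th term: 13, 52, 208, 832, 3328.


Pattern: geometric (r=4)
Terms: 13, 52, 208, 832, 3328
Next term = 13312

Next term = 13312


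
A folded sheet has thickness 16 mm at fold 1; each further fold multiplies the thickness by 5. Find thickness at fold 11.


aₙ = a₁·r^(n-1)
= 16×5^10
= 16×9765625
= 156250000

a_11 = 156250000


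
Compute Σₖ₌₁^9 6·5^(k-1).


Sₙ = 6×(5^9 - 1)/(5 - 1)
= 6×(1953125 - 1)/4
= 6×1953124/4
= 2929686

S_9 = 2929686


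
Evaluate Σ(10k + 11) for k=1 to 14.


Σ(10k+11) = 10·Σk + 11·n
= 10·105 + 11·14
= 1050 + 154 = 1204

Σ = 1204


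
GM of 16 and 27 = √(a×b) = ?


GM = √(16×27) = √432 = 20.7846

GM = 20.7846


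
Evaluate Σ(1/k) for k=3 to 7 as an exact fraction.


Σₖ₌3^7 1/k = 1/3 + 1/4 + 1/5 + 1/6 + 1/7
= 153/140
≈ 1.0929

Sum = 153/140 ≈ 1.0929


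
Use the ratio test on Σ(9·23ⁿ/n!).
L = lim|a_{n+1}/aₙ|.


aₙ = 9·23^n/n!
a_{n+1}/aₙ = 23^(n+1)/(n+1)! × n!/23^n  (constant 9 cancels)
= 23/(n+1)
L = lim(n→∞) 23/(n+1) = 0
L < 1 → series CONVERGES

Converges (ratio test: L = 0 < 1)


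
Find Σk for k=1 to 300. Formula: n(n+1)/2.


n(n+1)/2 = 300×301/2 = 90300/2 = 45150

Σk = 45150


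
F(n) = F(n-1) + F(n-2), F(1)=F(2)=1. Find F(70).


Fibonacci sequence: 1, 1, 2, 3, 5, 8, 13, 21, 34, 55, 89, ...
F(70) = 190392490709135

F(70) = 190392490709135


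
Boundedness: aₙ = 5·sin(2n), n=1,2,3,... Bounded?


For all n, -1 ≤ sin(2n) ≤ 1, so -5 ≤ 5·sin(2n) ≤ 5
Lower bound: -5, Upper bound: 5
The sequence IS bounded

Bounded (-5 ≤ aₙ ≤ 5)


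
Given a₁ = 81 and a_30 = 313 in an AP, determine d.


d = (aₙ - a₁)/(n-1)
= (313 - 81)/(30-1)
= 232/29 = 8

d = 8


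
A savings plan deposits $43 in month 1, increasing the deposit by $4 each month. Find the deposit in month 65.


aₙ = a₁ + (n-1)d
= 43 + (65-1)×4
= 43 + 256
= 299

a_65 = 299


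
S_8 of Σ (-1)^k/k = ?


S = -1 + 1/2 - 1/3 + 1/4 - 1/5 + 1/6 - 1/7 + 1/8
= -0.6345
(Full series converges to -ln(2) ≈ -0.6931)

S_8 = -0.6345


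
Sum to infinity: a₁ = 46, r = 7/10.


S∞ = a₁/(1-r) = 46/(1 - 7/10)
= 46/(3/10)
= 460/3

S∞ = 460/3


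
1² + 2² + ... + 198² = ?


n = 198
n(n+1)(2n+1)/6 = 198×199×397/6
= 15642594/6 = 2607099

Σk² = 2607099


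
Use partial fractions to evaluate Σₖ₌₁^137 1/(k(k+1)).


1/(k(k+1)) = 1/k - 1/(k+1) (partial fractions)
Telescoping: Σ = 1 - 1/138 = 137/138

Sum = 137/138


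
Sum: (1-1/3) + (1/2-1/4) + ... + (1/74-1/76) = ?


Telescoping with gap 2: two head and two tail terms survive.
= (1 + 1/2) - (1/75 + 1/76)
= 3/2 - 1/75 - 1/76 = 8399/5700

Sum = 8399/5700


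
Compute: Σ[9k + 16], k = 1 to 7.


Σ(9k+16) = 9·Σk + 16·n
= 9·28 + 16·7
= 252 + 112 = 364

Σ = 364


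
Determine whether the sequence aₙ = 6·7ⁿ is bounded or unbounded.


aₙ = 6·7ⁿ → as n→∞, aₙ→∞ (since base 7 > 1)
No finite upper bound exists
The sequence is UNBOUNDED

Unbounded (aₙ → ∞ as n → ∞)


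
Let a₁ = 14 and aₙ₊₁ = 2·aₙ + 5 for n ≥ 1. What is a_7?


Computing step by step:
a_1 = 14
a_2 = 33
a_3 = 71
a_4 = 147
a_5 = 299
a_6 = 603
a_7 = 1211


a_7 = 1211


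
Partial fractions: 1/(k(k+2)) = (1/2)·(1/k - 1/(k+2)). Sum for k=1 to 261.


1/(k(k+2)) = (1/2)·(1/k - 1/(k+2)) (partial fractions)
Telescoping: Σ = (1/2)·(1 + 1/2 - 1/262 - 1/263) = 51417/68906

Sum = 51417/68906


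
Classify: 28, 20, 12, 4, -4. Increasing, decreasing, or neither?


Differences: -8, -8, -8, -8
All differences < 0 → strictly DECREASING

Monotonically decreasing


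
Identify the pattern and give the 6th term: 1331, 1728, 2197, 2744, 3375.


Pattern: perfect cubes: n³
Terms: 1331, 1728, 2197, 2744, 3375
Next term = 4096

Next term = 4096


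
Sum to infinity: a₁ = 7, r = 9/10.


S∞ = a₁/(1-r) = 7/(1 - 9/10)
= 7/(1/10)
= 70

S∞ = 70


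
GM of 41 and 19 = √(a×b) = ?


GM = √(41×19) = √779 = 27.9106

GM = 27.9106


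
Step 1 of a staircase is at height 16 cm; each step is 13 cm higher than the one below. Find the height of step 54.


aₙ = a₁ + (n-1)d
= 16 + (54-1)×13
= 16 + 689
= 705

a_54 = 705


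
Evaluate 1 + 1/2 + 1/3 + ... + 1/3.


H_3 = 1/1 + 1/2 + 1/3
= 11/6
≈ 1.8333

H_3 = 11/6 ≈ 1.8333


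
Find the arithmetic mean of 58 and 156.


AM = (58 + 156)/2 = 214/2 = 107

AM = 107


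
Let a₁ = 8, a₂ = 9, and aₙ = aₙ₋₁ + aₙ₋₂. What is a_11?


Computing iteratively: 8, 9, 17, 26, 43, 69, 112, 181, 293, 474, 767
a_11 = 767

a_11 = 767


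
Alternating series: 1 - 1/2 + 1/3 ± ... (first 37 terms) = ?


S = 1 - 1/2 + 1/3 - 1/4 + 1/5 - 1/6 + 1/7 - 1/8 ± ...
= 0.7065
(Full series converges to +ln(2) ≈ +0.6931)

S_37 = 0.7065


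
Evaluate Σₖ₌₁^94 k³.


n(n+1)/2 = 94×95/2 = 4465
Σk³ = 4465² = 19936225

Σk³ = 19936225


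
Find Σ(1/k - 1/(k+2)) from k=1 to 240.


Telescoping with gap 2: two head and two tail terms survive.
= (1 + 1/2) - (1/241 + 1/242)
= 3/2 - 1/241 - 1/242 = 43500/29161

Sum = 43500/29161


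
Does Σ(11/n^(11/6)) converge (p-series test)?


p-series test: Σ c/n^p converges if p > 1, diverges if p ≤ 1 (constant c > 0 doesn't affect convergence).
p = 11/6
11/6 > 1 → CONVERGES

Converges (p = 11/6 > 1)


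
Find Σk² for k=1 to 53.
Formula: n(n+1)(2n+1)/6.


n = 53
n(n+1)(2n+1)/6 = 53×54×107/6
= 306234/6 = 51039

Σk² = 51039


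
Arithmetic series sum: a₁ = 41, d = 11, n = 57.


aₙ = 41 + (57-1)×11 = 657
Sₙ = n(a₁+aₙ)/2 = 57×(41+657)/2
= 57×698/2 = 19893

S_57 = 19893


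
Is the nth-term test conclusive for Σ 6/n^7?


lim(n→∞) 6/n^7 = 0
lim aₙ = 0 → nth-term test is INCONCLUSIVE
(Need other tests; this is actually a convergent p-series with p=7 > 1)

Inconclusive (lim aₙ = 0; need another test)


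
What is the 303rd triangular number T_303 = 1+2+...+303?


n(n+1)/2 = 303×304/2 = 92112/2 = 46056

Σk = 46056


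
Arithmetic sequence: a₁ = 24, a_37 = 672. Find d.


d = (aₙ - a₁)/(n-1)
= (672 - 24)/(37-1)
= 648/36 = 18

d = 18


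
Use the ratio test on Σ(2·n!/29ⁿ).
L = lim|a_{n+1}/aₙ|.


aₙ = 2·n!/29^n
a_{n+1}/aₙ = (n+1)!/29^(n+1) × 29^n/n!  (constant 2 cancels)
= (n+1)/29
L = lim(n→∞) (n+1)/29 = ∞
L > 1 → series DIVERGES

Diverges (ratio test: L = ∞ > 1)


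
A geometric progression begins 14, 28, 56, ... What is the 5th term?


aₙ = a₁·r^(n-1)
= 14×2^4
= 14×16
= 224

a_5 = 224


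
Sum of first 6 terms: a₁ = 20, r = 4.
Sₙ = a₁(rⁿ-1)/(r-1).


Sₙ = 20×(4^6 - 1)/(4 - 1)
= 20×(4096 - 1)/3
= 20×4095/3
= 27300

S_6 = 27300


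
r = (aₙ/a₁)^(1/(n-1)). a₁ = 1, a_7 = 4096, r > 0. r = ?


r^(n-1) = aₙ/a₁
r^6 = 4096/1 = 4096
r = 4096^(1/6)
= ±4; taking r > 0 gives r = 4

r = 4


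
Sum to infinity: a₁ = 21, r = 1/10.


S∞ = a₁/(1-r) = 21/(1 - 1/10)
= 21/(9/10)
= 70/3

S∞ = 70/3


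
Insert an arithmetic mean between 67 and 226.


AM = (67 + 226)/2 = 293/2 = 146.5

AM = 146.5


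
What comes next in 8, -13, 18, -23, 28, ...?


Pattern: alternating sign, magnitude arithmetic (d=5)
Terms: 8, -13, 18, -23, 28
Next term = -33

Next term = -33


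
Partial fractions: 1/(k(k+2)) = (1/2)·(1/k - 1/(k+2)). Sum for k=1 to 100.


1/(k(k+2)) = (1/2)·(1/k - 1/(k+2)) (partial fractions)
Telescoping: Σ = (1/2)·(1 + 1/2 - 1/101 - 1/102) = 7625/10302

Sum = 7625/10302


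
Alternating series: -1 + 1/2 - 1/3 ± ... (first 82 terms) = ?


S = -1 + 1/2 - 1/3 + 1/4 - 1/5 + 1/6 - 1/7 + 1/8 ± ...
= -0.6871
(Full series converges to -ln(2) ≈ -0.6931)

S_82 = -0.6871


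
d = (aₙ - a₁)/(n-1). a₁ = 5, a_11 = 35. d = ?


d = (aₙ - a₁)/(n-1)
= (35 - 5)/(11-1)
= 30/10 = 3

d = 3


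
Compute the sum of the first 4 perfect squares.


n = 4
n(n+1)(2n+1)/6 = 4×5×9/6
= 180/6 = 30

Σk² = 30


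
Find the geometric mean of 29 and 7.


GM = √(29×7) = √203 = 14.2478

GM = 14.2478


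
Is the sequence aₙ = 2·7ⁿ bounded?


aₙ = 2·7ⁿ → as n→∞, aₙ→∞ (since base 7 > 1)
No finite upper bound exists
The sequence is UNBOUNDED

Unbounded (aₙ → ∞ as n → ∞)


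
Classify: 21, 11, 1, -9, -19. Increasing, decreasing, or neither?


Differences: -10, -10, -10, -10
All differences < 0 → strictly DECREASING

Monotonically decreasing


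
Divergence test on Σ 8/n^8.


lim(n→∞) 8/n^8 = 0
lim aₙ = 0 → nth-term test is INCONCLUSIVE
(Need other tests; this is actually a convergent p-series with p=8 > 1)

Inconclusive (lim aₙ = 0; need another test)


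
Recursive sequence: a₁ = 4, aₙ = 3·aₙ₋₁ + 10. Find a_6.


Computing step by step:
a_1 = 4
a_2 = 22
a_3 = 76
a_4 = 238
a_5 = 724
a_6 = 2182


a_6 = 2182


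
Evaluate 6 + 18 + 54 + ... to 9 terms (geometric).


Sₙ = 6×(3^9 - 1)/(3 - 1)
= 6×(19683 - 1)/2
= 6×19682/2
= 59046

S_9 = 59046


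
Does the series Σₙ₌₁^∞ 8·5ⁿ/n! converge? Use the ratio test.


aₙ = 8·5^n/n!
a_{n+1}/aₙ = 5^(n+1)/(n+1)! × n!/5^n  (constant 8 cancels)
= 5/(n+1)
L = lim(n→∞) 5/(n+1) = 0
L < 1 → series CONVERGES

Converges (ratio test: L = 0 < 1)


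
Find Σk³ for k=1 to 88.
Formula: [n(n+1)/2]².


n(n+1)/2 = 88×89/2 = 3916
Σk³ = 3916² = 15335056

Σk³ = 15335056


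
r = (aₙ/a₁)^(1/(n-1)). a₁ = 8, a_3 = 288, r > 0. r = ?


r^(n-1) = aₙ/a₁
r^2 = 288/8 = 36
r = 36^(1/2)
= ±6; taking r > 0 gives r = 6

r = 6


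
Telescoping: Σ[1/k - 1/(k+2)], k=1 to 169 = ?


Telescoping with gap 2: two head and two tail terms survive.
= (1 + 1/2) - (1/170 + 1/171)
= 3/2 - 1/170 - 1/171 = 21632/14535

Sum = 21632/14535


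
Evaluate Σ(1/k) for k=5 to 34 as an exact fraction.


Σₖ₌5^34 1/k = 1/5 + 1/6 + 1/7 + ... + 1/34
= 26713038089749/13127595717600
≈ 2.0349

Sum = 26713038089749/13127595717600 ≈ 2.0349


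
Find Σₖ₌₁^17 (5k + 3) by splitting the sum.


Σ(5k+3) = 5·Σk + 3·n
= 5·153 + 3·17
= 765 + 51 = 816

Σ = 816


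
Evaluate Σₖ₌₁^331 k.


n(n+1)/2 = 331×332/2 = 109892/2 = 54946

Σk = 54946


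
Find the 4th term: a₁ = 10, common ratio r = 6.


aₙ = a₁·r^(n-1)
= 10×6^3
= 10×216
= 2160

a_4 = 2160


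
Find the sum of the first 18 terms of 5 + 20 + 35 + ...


aₙ = 5 + (18-1)×15 = 260
Sₙ = n(a₁+aₙ)/2 = 18×(5+260)/2
= 18×265/2 = 2385

S_18 = 2385


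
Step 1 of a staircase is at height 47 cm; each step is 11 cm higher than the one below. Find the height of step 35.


aₙ = a₁ + (n-1)d
= 47 + (35-1)×11
= 47 + 374
= 421

a_35 = 421


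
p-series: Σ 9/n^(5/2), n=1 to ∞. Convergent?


p-series test: Σ c/n^p converges if p > 1, diverges if p ≤ 1 (constant c > 0 doesn't affect convergence).
p = 5/2
5/2 > 1 → CONVERGES

Converges (p = 5/2 > 1)


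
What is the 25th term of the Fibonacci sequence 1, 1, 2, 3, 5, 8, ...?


Fibonacci sequence: 1, 1, 2, 3, 5, 8, 13, 21, 34, 55, 89, ...
F(25) = 75025

F(25) = 75025


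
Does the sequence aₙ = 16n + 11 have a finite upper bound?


aₙ = 16n + 11 → as n→∞, aₙ→∞
No finite upper bound exists
The sequence is UNBOUNDED

Unbounded (aₙ → ∞ as n → ∞)


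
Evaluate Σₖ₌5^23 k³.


Σₖ₌5^23 k³ = [23·24/2]² − [4·5/2]²
= 76176 − 100 = 76076

Σk³ = 76076


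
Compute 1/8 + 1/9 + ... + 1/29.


Σₖ₌8^29 1/k = 1/8 + 1/9 + 1/10 + ... + 1/29
= 3188050002127/2329089562800
≈ 1.3688

Sum = 3188050002127/2329089562800 ≈ 1.3688


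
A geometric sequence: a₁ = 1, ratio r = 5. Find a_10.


aₙ = a₁·r^(n-1)
= 1×5^9
= 1×1953125
= 1953125

a_10 = 1953125


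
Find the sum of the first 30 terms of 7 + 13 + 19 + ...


aₙ = 7 + (30-1)×6 = 181
Sₙ = n(a₁+aₙ)/2 = 30×(7+181)/2
= 30×188/2 = 2820

S_30 = 2820


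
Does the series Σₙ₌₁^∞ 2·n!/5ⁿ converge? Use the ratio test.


aₙ = 2·n!/5^n
a_{n+1}/aₙ = (n+1)!/5^(n+1) × 5^n/n!  (constant 2 cancels)
= (n+1)/5
L = lim(n→∞) (n+1)/5 = ∞
L > 1 → series DIVERGES

Diverges (ratio test: L = ∞ > 1)


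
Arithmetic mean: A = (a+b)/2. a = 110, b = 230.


AM = (110 + 230)/2 = 340/2 = 170

AM = 170


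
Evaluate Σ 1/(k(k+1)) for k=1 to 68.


1/(k(k+1)) = 1/k - 1/(k+1) (partial fractions)
Telescoping: Σ = 1 - 1/69 = 68/69

Sum = 68/69


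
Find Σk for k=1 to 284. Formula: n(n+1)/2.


n(n+1)/2 = 284×285/2 = 80940/2 = 40470

Σk = 40470


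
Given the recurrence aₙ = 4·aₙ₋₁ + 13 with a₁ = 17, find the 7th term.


Computing step by step:
a_1 = 17
a_2 = 81
a_3 = 337
a_4 = 1361
a_5 = 5457
a_6 = 21841
a_7 = 87377


a_7 = 87377


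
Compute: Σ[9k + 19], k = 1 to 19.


Σ(9k+19) = 9·Σk + 19·n
= 9·190 + 19·19
= 1710 + 361 = 2071

Σ = 2071


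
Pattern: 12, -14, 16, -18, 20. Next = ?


Pattern: alternating sign, magnitude arithmetic (d=2)
Terms: 12, -14, 16, -18, 20
Next term = -22

Next term = -22


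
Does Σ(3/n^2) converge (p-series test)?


p-series test: Σ c/n^p converges if p > 1, diverges if p ≤ 1 (constant c > 0 doesn't affect convergence).
p = 2
2 > 1 → CONVERGES

Converges (p = 2 > 1)


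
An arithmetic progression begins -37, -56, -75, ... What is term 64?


aₙ = a₁ + (n-1)d
= -37 + (64-1)×-19
= -37 - 1197
= -1234

a_64 = -1234


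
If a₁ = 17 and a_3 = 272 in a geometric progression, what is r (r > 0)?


r^(n-1) = aₙ/a₁
r^2 = 272/17 = 16
r = 16^(1/2)
= ±4; taking r > 0 gives r = 4

r = 4


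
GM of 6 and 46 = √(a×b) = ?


GM = √(6×46) = √276 = 16.6132

GM = 16.6132


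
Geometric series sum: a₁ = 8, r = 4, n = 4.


Sₙ = 8×(4^4 - 1)/(4 - 1)
= 8×(256 - 1)/3
= 8×255/3
= 680

S_4 = 680


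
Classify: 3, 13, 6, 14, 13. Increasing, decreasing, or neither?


Differences: 10, -7, 8, -1
Difference at position 1 is +10 (> 0) but position 2 is -7 (< 0) — sequence both rises and falls
→ NOT monotonic

Not monotonic


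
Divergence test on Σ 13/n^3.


lim(n→∞) 13/n^3 = 0
lim aₙ = 0 → nth-term test is INCONCLUSIVE
(Need other tests; this is actually a convergent p-series with p=3 > 1)

Inconclusive (lim aₙ = 0; need another test)


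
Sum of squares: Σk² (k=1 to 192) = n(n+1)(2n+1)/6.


n = 192
n(n+1)(2n+1)/6 = 192×193×385/6
= 14266560/6 = 2377760

Σk² = 2377760


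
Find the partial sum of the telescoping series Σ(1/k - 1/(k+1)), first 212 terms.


Telescoping: adjacent terms cancel.
= 1/1 - 1/213
= 1 - 1/213 = 212/213

Sum = 212/213


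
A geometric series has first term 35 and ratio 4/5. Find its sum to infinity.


S∞ = a₁/(1-r) = 35/(1 - 4/5)
= 35/(1/5)
= 175

S∞ = 175


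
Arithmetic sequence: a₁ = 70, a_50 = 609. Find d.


d = (aₙ - a₁)/(n-1)
= (609 - 70)/(50-1)
= 539/49 = 11

d = 11


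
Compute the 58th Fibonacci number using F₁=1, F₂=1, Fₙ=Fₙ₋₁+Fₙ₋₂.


Fibonacci sequence: 1, 1, 2, 3, 5, 8, 13, 21, 34, 55, 89, ...
F(58) = 591286729879

F(58) = 591286729879


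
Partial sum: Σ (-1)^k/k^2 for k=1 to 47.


S = -1 + 1/4 - 1/9 + 1/16 - 1/25 + 1/36 - 1/49 + 1/64 ± ...
= -0.8227
(Full series converges to -π²/12 ≈ -0.8225)

S_47 = -0.8227


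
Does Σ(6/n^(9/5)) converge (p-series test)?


p-series test: Σ c/n^p converges if p > 1, diverges if p ≤ 1 (constant c > 0 doesn't affect convergence).
p = 9/5
9/5 > 1 → CONVERGES

Converges (p = 9/5 > 1)


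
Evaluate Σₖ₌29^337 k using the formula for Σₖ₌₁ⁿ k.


Σₖ₌29^337 k = Σₖ₌₁^337 k − Σₖ₌₁^28 k
= 337·338/2 − 28·29/2
= 56953 − 406 = 56547

Σk = 56547


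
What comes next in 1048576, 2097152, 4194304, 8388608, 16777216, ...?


Pattern: powers of 2: 2ⁿ
Terms: 1048576, 2097152, 4194304, 8388608, 16777216
Next term = 33554432

Next term = 33554432


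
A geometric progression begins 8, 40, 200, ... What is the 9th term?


aₙ = a₁·r^(n-1)
= 8×5^8
= 8×390625
= 3125000

a_9 = 3125000


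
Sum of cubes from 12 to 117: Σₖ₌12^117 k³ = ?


Σₖ₌12^117 k³ = [117·118/2]² − [11·12/2]²
= 47651409 − 4356 = 47647053

Σk³ = 47647053


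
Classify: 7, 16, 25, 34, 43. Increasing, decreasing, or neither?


Differences: 9, 9, 9, 9
All differences > 0 → strictly INCREASING

Monotonically increasing


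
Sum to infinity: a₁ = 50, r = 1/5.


S∞ = a₁/(1-r) = 50/(1 - 1/5)
= 50/(4/5)
= 125/2

S∞ = 125/2


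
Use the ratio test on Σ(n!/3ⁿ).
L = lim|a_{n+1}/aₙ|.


aₙ = n!/3^n
a_{n+1}/aₙ = (n+1)!/3^(n+1) × 3^n/n!
= (n+1)/3
L = lim(n→∞) (n+1)/3 = ∞
L > 1 → series DIVERGES

Diverges (ratio test: L = ∞ > 1)


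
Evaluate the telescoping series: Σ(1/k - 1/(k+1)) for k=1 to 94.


Telescoping: adjacent terms cancel.
= 1/1 - 1/95
= 1 - 1/95 = 94/95

Sum = 94/95


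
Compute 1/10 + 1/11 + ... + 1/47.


Σₖ₌10^47 1/k = 1/10 + 1/11 + 1/12 + ... + 1/47
= 712335561944504418743/442720643463713815200
≈ 1.609

Sum = 712335561944504418743/442720643463713815200 ≈ 1.609


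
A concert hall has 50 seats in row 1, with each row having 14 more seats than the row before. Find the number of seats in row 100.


aₙ = a₁ + (n-1)d
= 50 + (100-1)×14
= 50 + 1386
= 1436

a_100 = 1436


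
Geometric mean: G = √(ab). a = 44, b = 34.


GM = √(44×34) = √1496 = 38.6782

GM = 38.6782
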